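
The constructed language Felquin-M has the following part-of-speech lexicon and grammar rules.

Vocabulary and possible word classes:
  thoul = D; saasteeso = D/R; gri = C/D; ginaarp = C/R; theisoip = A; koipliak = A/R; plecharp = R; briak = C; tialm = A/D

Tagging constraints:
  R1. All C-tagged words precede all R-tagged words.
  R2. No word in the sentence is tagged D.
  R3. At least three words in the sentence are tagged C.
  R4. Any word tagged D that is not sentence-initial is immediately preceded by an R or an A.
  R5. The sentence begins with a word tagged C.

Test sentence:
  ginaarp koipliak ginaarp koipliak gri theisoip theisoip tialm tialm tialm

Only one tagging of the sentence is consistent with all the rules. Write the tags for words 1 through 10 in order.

Candidates per position — 1:ginaarp {C,R}; 2:koipliak {A,R}; 3:ginaarp {C,R}; 4:koipliak {A,R}; 5:gri {C,D}; 6:theisoip {A}; 7:theisoip {A}; 8:tialm {A,D}; 9:tialm {A,D}; 10:tialm {A,D}.
Position 1: tagging it R would leave rule 3 unsatisfiable, so it must be C.
Position 3: tagging it R would leave rule 3 unsatisfiable, so it must be C.
Position 5: tagging it D would leave rule 2 unsatisfiable, so it must be C.
Position 8: tagging it D would leave rule 2 unsatisfiable, so it must be A.
Position 9: tagging it D would leave rule 2 unsatisfiable, so it must be A.
Position 10: tagging it D would leave rule 2 unsatisfiable, so it must be A.
Position 2: tagging it R would leave rule 1 unsatisfiable, so it must be A.
Position 4: tagging it R would leave rule 1 unsatisfiable, so it must be A.
That leaves exactly one tagging: C A C A C A A A A A.
Checking: rule 1 ok; rule 2 ok; rule 3 ok; rule 4 ok; rule 5 ok.

C A C A C A A A A A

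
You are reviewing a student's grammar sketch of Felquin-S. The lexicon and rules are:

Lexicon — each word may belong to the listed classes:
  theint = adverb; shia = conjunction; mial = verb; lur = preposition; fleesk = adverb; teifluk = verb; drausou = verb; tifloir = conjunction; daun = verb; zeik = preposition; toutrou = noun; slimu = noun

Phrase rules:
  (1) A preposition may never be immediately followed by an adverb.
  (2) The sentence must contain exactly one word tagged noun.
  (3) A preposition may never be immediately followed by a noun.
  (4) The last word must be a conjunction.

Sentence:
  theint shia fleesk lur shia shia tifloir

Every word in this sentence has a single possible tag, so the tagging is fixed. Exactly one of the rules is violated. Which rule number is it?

Fixed tagging: adverb conjunction adverb preposition conjunction conjunction conjunction.
Rule check: R1 holds, R2 violated, R3 holds, R4 holds.
Only rule 2 fails.

2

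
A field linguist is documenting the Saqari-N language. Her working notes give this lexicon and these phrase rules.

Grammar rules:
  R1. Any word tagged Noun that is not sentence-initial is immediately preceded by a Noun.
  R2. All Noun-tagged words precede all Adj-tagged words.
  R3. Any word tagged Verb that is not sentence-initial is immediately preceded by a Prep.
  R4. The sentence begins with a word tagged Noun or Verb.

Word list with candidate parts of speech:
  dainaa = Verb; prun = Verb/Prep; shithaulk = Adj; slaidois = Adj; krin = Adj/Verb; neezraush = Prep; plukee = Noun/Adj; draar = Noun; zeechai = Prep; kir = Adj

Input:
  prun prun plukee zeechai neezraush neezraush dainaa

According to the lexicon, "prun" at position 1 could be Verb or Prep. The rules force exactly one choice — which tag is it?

Verb

Candidates per position — 1:prun {Verb,Prep}; 2:prun {Verb,Prep}; 3:plukee {Noun,Adj}; 4:zeechai {Prep}; 5:neezraush {Prep}; 6:neezraush {Prep}; 7:dainaa {Verb}.
At position 1, choosing Prep makes rule 4 impossible to satisfy; hence Verb.
At position 2, choosing Verb makes rule 3 impossible to satisfy; hence Prep.
At position 3, choosing Noun makes rule 1 impossible to satisfy; hence Adj.
The only consistent sequence is: Verb Prep Adj Prep Prep Prep Verb.
Checking: rule 1 ok; rule 2 ok; rule 3 ok; rule 4 ok.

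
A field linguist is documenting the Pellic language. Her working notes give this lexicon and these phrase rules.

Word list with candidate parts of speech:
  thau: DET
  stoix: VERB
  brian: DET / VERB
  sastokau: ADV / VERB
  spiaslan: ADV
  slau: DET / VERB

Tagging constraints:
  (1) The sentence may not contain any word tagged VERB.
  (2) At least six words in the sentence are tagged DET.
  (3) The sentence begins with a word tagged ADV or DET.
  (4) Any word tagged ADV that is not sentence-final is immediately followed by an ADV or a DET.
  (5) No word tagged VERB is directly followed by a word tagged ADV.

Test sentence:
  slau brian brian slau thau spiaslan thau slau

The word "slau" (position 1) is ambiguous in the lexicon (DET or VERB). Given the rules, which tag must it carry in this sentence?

Candidates per position — 1:slau {DET,VERB}; 2:brian {DET,VERB}; 3:brian {DET,VERB}; 4:slau {DET,VERB}; 5:thau {DET}; 6:spiaslan {ADV}; 7:thau {DET}; 8:slau {DET,VERB}.
Position 1: tagging it VERB would leave rule 1 unsatisfiable, so it must be DET.
Position 2: tagging it VERB would leave rule 1 unsatisfiable, so it must be DET.
Position 3: tagging it VERB would leave rule 1 unsatisfiable, so it must be DET.
Position 4: tagging it VERB would leave rule 1 unsatisfiable, so it must be DET.
Position 8: tagging it VERB would leave rule 1 unsatisfiable, so it must be DET.
The unique satisfying tagging is: DET DET DET DET DET ADV DET DET.
Check: rule 1 ✓; rule 2 ✓; rule 3 ✓; rule 4 ✓; rule 5 ✓.

DET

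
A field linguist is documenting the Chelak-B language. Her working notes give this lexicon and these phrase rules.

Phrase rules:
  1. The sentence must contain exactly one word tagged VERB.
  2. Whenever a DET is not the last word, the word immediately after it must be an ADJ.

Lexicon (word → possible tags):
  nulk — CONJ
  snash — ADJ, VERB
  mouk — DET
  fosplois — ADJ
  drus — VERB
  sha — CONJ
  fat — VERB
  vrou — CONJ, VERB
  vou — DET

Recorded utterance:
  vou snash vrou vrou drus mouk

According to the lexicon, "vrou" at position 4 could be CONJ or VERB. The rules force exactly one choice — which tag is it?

Candidates per position — 1:vou {DET}; 2:snash {ADJ,VERB}; 3:vrou {CONJ,VERB}; 4:vrou {CONJ,VERB}; 5:drus {VERB}; 6:mouk {DET}.
Word 2 cannot be VERB — rule 1 would then fail for every completion. It is ADJ.
Word 3 cannot be VERB — rule 1 would then fail for every completion. It is CONJ.
Word 4 cannot be VERB — rule 1 would then fail for every completion. It is CONJ.
That leaves exactly one tagging: DET ADJ CONJ CONJ VERB DET.
Check: rule 1 ✓; rule 2 ✓.

CONJ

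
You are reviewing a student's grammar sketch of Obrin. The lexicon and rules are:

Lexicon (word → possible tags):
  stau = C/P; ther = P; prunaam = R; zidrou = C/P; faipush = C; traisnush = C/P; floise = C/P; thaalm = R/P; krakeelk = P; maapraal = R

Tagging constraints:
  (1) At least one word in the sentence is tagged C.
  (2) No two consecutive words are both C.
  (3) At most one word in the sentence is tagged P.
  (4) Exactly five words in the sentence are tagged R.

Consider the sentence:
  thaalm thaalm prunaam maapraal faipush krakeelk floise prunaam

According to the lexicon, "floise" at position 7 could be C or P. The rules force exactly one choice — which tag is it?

C

Candidates per position — 1:thaalm {R,P}; 2:thaalm {R,P}; 3:prunaam {R}; 4:maapraal {R}; 5:faipush {C}; 6:krakeelk {P}; 7:floise {C,P}; 8:prunaam {R}.
If word 1 were P, no tagging could satisfy rule 3; so word 1 is R.
If word 2 were P, no tagging could satisfy rule 3; so word 2 is R.
If word 7 were P, no tagging could satisfy rule 3; so word 7 is C.
The unique satisfying tagging is: R R R R C P C R.
Check: rule 1 ✓; rule 2 ✓; rule 3 ✓; rule 4 ✓.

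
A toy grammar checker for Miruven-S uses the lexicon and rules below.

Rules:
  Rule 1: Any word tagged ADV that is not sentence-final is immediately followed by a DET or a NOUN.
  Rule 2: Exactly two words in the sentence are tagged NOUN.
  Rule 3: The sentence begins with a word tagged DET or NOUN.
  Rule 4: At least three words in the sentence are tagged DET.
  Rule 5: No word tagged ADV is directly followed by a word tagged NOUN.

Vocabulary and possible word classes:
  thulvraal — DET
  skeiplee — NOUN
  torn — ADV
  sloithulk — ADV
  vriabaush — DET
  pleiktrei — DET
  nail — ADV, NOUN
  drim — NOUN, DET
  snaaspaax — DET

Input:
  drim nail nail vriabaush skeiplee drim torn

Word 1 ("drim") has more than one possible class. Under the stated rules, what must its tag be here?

Candidates per position — 1:drim {NOUN,DET}; 2:nail {ADV,NOUN}; 3:nail {ADV,NOUN}; 4:vriabaush {DET}; 5:skeiplee {NOUN}; 6:drim {NOUN,DET}; 7:torn {ADV}.
Position 1: NOUN is ruled out by rule 4; that leaves DET.
Position 6: NOUN is ruled out by rule 4; that leaves DET.
The remaining ambiguous positions (2, 3) are resolved jointly — only one combination satisfies every rule.
That leaves exactly one tagging: DET NOUN ADV DET NOUN DET ADV.
Verifying each rule — rule 1 holds; rule 2 holds; rule 3 holds; rule 4 holds; rule 5 holds.

DET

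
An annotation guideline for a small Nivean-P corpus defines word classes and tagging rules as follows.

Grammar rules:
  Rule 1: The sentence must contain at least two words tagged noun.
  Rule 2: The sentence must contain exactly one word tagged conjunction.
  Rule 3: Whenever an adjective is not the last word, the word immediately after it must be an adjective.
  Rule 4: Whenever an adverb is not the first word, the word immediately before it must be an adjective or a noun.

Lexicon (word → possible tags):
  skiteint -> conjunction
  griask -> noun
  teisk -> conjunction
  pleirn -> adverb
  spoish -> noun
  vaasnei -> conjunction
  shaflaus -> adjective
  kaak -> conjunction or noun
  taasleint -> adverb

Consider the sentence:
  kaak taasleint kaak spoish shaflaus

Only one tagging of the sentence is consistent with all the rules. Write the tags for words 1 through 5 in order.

Candidates per position — 1:kaak {conjunction,noun}; 2:taasleint {adverb}; 3:kaak {conjunction,noun}; 4:spoish {noun}; 5:shaflaus {adjective}.
Word 1 cannot be conjunction — rule 4 would then fail for every completion. It is noun.
Word 3 cannot be noun — rule 2 would then fail for every completion. It is conjunction.
So the tagging must be: noun adverb conjunction noun adjective.
Verifying each rule — rule 1 satisfied; rule 2 satisfied; rule 3 satisfied; rule 4 satisfied.

noun adverb conjunction noun adjective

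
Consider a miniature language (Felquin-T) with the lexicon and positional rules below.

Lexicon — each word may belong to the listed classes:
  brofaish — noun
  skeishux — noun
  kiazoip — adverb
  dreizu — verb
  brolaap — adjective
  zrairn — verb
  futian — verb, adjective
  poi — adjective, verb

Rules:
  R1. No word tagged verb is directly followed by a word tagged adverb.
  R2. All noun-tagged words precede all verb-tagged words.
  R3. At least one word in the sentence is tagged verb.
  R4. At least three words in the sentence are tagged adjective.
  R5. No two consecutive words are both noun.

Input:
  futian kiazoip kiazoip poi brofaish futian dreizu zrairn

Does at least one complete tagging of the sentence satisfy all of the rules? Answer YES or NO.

YES

Candidates per position — 1:futian {verb,adjective}; 2:kiazoip {adverb}; 3:kiazoip {adverb}; 4:poi {adjective,verb}; 5:brofaish {noun}; 6:futian {verb,adjective}; 7:dreizu {verb}; 8:zrairn {verb}.
One satisfying assignment: adjective adverb adverb adjective noun adjective verb verb.
Check: rule 1 ✓; rule 2 ✓; rule 3 ✓; rule 4 ✓; rule 5 ✓.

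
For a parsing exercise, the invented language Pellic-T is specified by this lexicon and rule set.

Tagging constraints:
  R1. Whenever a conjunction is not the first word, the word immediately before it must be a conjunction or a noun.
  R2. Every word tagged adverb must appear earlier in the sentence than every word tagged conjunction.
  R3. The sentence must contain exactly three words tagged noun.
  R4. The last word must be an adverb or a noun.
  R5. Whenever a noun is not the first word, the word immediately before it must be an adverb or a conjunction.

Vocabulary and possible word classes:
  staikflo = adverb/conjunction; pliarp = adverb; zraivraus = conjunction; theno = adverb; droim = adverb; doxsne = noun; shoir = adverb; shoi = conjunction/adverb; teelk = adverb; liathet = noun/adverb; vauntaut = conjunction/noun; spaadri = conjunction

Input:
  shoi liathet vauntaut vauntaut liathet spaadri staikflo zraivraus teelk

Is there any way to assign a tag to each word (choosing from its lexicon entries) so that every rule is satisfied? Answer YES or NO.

NO

Candidates per position — 1:shoi {conjunction,adverb}; 2:liathet {noun,adverb}; 3:vauntaut {conjunction,noun}; 4:vauntaut {conjunction,noun}; 5:liathet {noun,adverb}; 6:spaadri {conjunction}; 7:staikflo {adverb,conjunction}; 8:zraivraus {conjunction}; 9:teelk {adverb}.
Rule 2 cannot be satisfied by any choice of tags from the lexicon.
So there is no consistent tagging.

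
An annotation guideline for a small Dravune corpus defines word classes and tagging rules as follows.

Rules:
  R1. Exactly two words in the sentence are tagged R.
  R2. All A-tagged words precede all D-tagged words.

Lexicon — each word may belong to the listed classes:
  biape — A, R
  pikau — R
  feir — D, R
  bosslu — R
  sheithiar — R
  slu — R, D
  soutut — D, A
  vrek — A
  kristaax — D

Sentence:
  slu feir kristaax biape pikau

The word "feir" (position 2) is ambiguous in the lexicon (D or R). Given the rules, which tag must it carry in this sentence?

D

Candidates per position — 1:slu {R,D}; 2:feir {D,R}; 3:kristaax {D}; 4:biape {A,R}; 5:pikau {R}.
Position 4: A is ruled out by rule 2; that leaves R.
Position 1: R is ruled out by rule 1; that leaves D.
Position 2: R is ruled out by rule 1; that leaves D.
The unique satisfying tagging is: D D D R R.
Verifying each rule — rule 1 holds; rule 2 holds.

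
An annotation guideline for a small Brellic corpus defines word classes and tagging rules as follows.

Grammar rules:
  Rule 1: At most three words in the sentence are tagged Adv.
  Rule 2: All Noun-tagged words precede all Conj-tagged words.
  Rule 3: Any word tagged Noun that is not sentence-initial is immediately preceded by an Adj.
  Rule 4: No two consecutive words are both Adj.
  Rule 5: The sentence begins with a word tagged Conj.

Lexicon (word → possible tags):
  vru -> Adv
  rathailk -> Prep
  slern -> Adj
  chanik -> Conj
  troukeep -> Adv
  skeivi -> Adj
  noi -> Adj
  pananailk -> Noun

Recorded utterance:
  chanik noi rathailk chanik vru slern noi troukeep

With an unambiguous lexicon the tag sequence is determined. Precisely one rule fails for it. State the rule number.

Fixed tagging: Conj Adj Prep Conj Adv Adj Adj Adv.
Applying the rules: R1 ✓, R2 ✓, R3 ✓, R4 ✗, R5 ✓.
Only rule 4 fails.

4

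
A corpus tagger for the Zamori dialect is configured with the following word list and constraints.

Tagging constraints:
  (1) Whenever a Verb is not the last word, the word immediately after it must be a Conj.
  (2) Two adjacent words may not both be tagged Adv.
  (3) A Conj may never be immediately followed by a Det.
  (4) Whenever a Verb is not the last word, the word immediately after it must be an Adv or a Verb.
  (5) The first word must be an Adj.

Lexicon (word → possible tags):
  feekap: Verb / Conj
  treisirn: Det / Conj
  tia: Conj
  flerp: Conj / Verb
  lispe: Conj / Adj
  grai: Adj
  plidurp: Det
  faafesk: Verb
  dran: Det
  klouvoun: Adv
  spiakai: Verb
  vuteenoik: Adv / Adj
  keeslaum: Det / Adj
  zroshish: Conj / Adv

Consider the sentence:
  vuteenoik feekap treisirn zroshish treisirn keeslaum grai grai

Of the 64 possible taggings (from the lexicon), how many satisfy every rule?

Candidates per position — 1:vuteenoik {Adv,Adj}; 2:feekap {Verb,Conj}; 3:treisirn {Det,Conj}; 4:zroshish {Conj,Adv}; 5:treisirn {Det,Conj}; 6:keeslaum {Det,Adj}; 7:grai {Adj}; 8:grai {Adj}.
There are 64 candidate sequences in total.
The sequences that satisfy every rule: Adj Conj Conj Conj Conj Adj Adj Adj; Adj Conj Conj Adv Det Det Adj Adj; Adj Conj Conj Adv Det Adj Adj Adj; Adj Conj Conj Adv Conj Adj Adj Adj.
Count = 4.

4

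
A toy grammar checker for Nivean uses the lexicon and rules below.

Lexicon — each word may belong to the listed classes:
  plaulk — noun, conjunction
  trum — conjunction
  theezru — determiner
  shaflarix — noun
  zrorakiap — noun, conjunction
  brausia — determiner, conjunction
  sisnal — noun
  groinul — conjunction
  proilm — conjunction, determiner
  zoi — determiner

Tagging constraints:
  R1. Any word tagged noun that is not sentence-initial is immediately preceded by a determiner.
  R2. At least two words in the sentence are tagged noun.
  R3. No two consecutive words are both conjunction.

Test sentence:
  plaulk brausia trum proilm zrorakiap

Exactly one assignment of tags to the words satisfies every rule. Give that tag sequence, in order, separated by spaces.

Candidates per position — 1:plaulk {noun,conjunction}; 2:brausia {determiner,conjunction}; 3:trum {conjunction}; 4:proilm {conjunction,determiner}; 5:zrorakiap {noun,conjunction}.
If word 1 were conjunction, no tagging could satisfy rule 2; so word 1 is noun.
If word 2 were conjunction, no tagging could satisfy rule 3; so word 2 is determiner.
If word 4 were conjunction, no tagging could satisfy rule 3; so word 4 is determiner.
If word 5 were conjunction, no tagging could satisfy rule 2; so word 5 is noun.
That leaves exactly one tagging: noun determiner conjunction determiner noun.
Rule-by-rule: rule 1 ✓; rule 2 ✓; rule 3 ✓.

noun determiner conjunction determiner noun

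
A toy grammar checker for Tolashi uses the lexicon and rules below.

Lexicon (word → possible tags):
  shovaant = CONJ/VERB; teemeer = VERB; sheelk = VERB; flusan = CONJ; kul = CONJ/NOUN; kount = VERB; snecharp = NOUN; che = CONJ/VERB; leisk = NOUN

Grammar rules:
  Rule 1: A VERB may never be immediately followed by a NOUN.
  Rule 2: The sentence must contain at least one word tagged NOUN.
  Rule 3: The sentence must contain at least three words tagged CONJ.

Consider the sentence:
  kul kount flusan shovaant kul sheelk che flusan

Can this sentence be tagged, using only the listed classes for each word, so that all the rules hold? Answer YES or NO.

YES

Candidates per position — 1:kul {CONJ,NOUN}; 2:kount {VERB}; 3:flusan {CONJ}; 4:shovaant {CONJ,VERB}; 5:kul {CONJ,NOUN}; 6:sheelk {VERB}; 7:che {CONJ,VERB}; 8:flusan {CONJ}.
One satisfying assignment: NOUN VERB CONJ CONJ CONJ VERB CONJ CONJ.
Verifying each rule — rule 1 ok; rule 2 ok; rule 3 ok.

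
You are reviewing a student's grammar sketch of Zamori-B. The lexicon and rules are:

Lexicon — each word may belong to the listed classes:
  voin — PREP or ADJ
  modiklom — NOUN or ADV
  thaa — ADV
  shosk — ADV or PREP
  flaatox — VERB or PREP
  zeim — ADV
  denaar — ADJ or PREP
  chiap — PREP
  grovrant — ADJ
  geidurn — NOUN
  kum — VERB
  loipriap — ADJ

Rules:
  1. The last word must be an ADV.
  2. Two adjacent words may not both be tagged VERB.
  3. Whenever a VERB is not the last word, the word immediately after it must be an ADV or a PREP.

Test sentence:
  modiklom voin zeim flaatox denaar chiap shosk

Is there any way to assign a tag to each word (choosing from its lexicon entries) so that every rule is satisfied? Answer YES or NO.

YES

Candidates per position — 1:modiklom {NOUN,ADV}; 2:voin {PREP,ADJ}; 3:zeim {ADV}; 4:flaatox {VERB,PREP}; 5:denaar {ADJ,PREP}; 6:chiap {PREP}; 7:shosk {ADV,PREP}.
One satisfying assignment: ADV PREP ADV PREP PREP PREP ADV.
Checking: rule 1 satisfied; rule 2 satisfied; rule 3 satisfied.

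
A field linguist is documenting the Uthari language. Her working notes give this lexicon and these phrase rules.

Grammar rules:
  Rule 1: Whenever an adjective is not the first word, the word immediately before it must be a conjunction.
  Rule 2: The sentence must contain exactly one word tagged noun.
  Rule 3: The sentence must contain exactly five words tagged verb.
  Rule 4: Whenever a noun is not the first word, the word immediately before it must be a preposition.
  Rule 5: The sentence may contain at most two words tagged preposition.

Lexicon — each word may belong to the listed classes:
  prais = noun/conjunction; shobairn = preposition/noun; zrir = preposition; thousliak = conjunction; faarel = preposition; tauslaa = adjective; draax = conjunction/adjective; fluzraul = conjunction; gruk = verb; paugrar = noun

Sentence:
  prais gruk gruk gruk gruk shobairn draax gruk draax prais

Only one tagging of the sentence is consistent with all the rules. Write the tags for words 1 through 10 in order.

noun verb verb verb verb preposition conjunction verb conjunction conjunction

Candidates per position — 1:prais {noun,conjunction}; 2:gruk {verb}; 3:gruk {verb}; 4:gruk {verb}; 5:gruk {verb}; 6:shobairn {preposition,noun}; 7:draax {conjunction,adjective}; 8:gruk {verb}; 9:draax {conjunction,adjective}; 10:prais {noun,conjunction}.
Word 6 cannot be noun — rule 4 would then fail for every completion. It is preposition.
Word 7 cannot be adjective — rule 1 would then fail for every completion. It is conjunction.
Word 9 cannot be adjective — rule 1 would then fail for every completion. It is conjunction.
Word 10 cannot be noun — rule 4 would then fail for every completion. It is conjunction.
Word 1 cannot be conjunction — rule 2 would then fail for every completion. It is noun.
The only consistent sequence is: noun verb verb verb verb preposition conjunction verb conjunction conjunction.
Rule-by-rule: rule 1 ✓; rule 2 ✓; rule 3 ✓; rule 4 ✓; rule 5 ✓.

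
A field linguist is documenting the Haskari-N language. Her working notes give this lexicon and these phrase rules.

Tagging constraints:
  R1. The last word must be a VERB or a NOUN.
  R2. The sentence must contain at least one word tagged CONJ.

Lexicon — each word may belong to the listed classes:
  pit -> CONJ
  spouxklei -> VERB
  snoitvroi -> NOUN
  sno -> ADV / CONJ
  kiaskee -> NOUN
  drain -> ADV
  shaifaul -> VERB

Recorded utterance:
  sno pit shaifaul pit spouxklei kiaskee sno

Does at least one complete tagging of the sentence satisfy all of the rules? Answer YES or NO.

Candidates per position — 1:sno {ADV,CONJ}; 2:pit {CONJ}; 3:shaifaul {VERB}; 4:pit {CONJ}; 5:spouxklei {VERB}; 6:kiaskee {NOUN}; 7:sno {ADV,CONJ}.
Rule 1 cannot be satisfied by any choice of tags from the lexicon.
So there is no consistent tagging.

NO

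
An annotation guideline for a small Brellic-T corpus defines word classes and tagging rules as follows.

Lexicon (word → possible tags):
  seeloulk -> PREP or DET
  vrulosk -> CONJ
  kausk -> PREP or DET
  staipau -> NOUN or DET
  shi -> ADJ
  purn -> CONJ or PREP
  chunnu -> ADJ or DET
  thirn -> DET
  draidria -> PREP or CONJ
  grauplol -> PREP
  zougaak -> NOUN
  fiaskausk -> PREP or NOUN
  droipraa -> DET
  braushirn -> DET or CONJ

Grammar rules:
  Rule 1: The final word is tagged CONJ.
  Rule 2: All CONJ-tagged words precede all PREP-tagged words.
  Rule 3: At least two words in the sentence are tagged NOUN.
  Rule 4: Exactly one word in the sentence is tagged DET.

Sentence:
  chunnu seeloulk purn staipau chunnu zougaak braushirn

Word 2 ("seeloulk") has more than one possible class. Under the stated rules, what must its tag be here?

DET

Candidates per position — 1:chunnu {ADJ,DET}; 2:seeloulk {PREP,DET}; 3:purn {CONJ,PREP}; 4:staipau {NOUN,DET}; 5:chunnu {ADJ,DET}; 6:zougaak {NOUN}; 7:braushirn {DET,CONJ}.
If word 4 were DET, no tagging could satisfy rule 3; so word 4 is NOUN.
If word 7 were DET, no tagging could satisfy rule 1; so word 7 is CONJ.
If word 2 were PREP, no tagging could satisfy rule 2; so word 2 is DET.
If word 3 were PREP, no tagging could satisfy rule 2; so word 3 is CONJ.
If word 5 were DET, no tagging could satisfy rule 4; so word 5 is ADJ.
If word 1 were DET, no tagging could satisfy rule 4; so word 1 is ADJ.
So the tagging must be: ADJ DET CONJ NOUN ADJ NOUN CONJ.
Check: rule 1 ok; rule 2 ok; rule 3 ok; rule 4 ok.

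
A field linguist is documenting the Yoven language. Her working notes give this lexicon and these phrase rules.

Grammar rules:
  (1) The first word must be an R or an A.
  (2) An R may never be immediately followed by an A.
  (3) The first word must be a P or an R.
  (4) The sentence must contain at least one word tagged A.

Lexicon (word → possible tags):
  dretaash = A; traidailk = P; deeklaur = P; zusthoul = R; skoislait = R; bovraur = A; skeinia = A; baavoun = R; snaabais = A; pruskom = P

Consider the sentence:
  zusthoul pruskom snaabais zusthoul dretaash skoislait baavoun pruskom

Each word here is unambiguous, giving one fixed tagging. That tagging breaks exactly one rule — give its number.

Fixed tagging: R P A R A R R P.
Applying the rules: R1 ✓, R2 ✗, R3 ✓, R4 ✓.
Only rule 2 fails.

2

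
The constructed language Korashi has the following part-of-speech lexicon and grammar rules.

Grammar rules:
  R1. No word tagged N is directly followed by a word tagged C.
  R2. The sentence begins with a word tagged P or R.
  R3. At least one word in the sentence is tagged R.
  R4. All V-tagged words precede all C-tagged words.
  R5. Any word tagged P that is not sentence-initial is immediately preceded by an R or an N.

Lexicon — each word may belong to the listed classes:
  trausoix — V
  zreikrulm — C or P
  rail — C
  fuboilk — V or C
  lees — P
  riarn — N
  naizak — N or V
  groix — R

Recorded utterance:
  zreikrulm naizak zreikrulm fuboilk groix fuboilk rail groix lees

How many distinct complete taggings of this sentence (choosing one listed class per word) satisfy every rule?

Candidates per position — 1:zreikrulm {C,P}; 2:naizak {N,V}; 3:zreikrulm {C,P}; 4:fuboilk {V,C}; 5:groix {R}; 6:fuboilk {V,C}; 7:rail {C}; 8:groix {R}; 9:lees {P}.
There are 32 candidate sequences in total.
The sequences that satisfy every rule: P N P V R V C R P; P N P V R C C R P; P N P C R C C R P; P V C C R C C R P.
Count = 4.

4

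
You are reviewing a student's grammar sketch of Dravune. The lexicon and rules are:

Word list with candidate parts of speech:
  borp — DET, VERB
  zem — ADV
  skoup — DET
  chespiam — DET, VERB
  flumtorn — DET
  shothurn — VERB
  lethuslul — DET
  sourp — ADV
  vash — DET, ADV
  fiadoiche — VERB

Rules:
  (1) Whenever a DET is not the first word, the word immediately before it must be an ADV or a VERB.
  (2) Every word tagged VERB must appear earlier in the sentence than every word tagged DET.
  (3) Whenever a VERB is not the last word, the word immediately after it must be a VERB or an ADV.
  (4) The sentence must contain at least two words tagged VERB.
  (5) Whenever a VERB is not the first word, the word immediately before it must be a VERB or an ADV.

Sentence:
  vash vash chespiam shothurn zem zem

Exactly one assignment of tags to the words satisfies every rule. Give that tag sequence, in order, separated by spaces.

ADV ADV VERB VERB ADV ADV

Candidates per position — 1:vash {DET,ADV}; 2:vash {DET,ADV}; 3:chespiam {DET,VERB}; 4:shothurn {VERB}; 5:zem {ADV}; 6:zem {ADV}.
If word 1 were DET, no tagging could satisfy rule 2; so word 1 is ADV.
If word 2 were DET, no tagging could satisfy rule 2; so word 2 is ADV.
If word 3 were DET, no tagging could satisfy rule 2; so word 3 is VERB.
The unique satisfying tagging is: ADV ADV VERB VERB ADV ADV.
Rule-by-rule: rule 1 ✓; rule 2 ✓; rule 3 ✓; rule 4 ✓; rule 5 ✓.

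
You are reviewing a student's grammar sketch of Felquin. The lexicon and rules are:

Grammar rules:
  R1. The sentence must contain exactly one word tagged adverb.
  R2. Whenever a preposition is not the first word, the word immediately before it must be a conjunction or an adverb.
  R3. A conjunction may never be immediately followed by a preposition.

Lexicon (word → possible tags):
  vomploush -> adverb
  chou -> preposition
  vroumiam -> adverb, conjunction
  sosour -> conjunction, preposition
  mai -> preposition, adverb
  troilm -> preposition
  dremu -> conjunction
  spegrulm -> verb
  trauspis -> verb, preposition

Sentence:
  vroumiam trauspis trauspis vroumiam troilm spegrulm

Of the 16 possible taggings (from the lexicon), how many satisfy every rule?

Candidates per position — 1:vroumiam {adverb,conjunction}; 2:trauspis {verb,preposition}; 3:trauspis {verb,preposition}; 4:vroumiam {adverb,conjunction}; 5:troilm {preposition}; 6:spegrulm {verb}.
There are 16 candidate sequences in total.
The sequences that satisfy every rule: conjunction verb verb adverb preposition verb.
Count = 1.

1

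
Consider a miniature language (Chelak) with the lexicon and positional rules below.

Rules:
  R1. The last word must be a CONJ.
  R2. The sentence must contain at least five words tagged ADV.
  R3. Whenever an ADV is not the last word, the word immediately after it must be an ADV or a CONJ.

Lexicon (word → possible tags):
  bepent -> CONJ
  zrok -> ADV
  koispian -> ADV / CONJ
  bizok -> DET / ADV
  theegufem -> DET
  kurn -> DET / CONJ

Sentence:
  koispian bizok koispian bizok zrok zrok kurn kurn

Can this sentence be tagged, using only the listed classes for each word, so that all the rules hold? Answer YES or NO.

Candidates per position — 1:koispian {ADV,CONJ}; 2:bizok {DET,ADV}; 3:koispian {ADV,CONJ}; 4:bizok {DET,ADV}; 5:zrok {ADV}; 6:zrok {ADV}; 7:kurn {DET,CONJ}; 8:kurn {DET,CONJ}.
One satisfying assignment: ADV ADV CONJ ADV ADV ADV CONJ CONJ.
Checking: rule 1 holds; rule 2 holds; rule 3 holds.

YES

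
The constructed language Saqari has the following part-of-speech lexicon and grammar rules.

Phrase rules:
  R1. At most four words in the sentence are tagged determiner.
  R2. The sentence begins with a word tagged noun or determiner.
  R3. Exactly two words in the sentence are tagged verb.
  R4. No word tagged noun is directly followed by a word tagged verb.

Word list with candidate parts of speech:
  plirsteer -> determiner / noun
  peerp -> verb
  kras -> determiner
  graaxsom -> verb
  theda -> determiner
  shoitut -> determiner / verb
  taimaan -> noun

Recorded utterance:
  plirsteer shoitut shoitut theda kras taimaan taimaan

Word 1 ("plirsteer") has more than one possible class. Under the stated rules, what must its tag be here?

Candidates per position — 1:plirsteer {determiner,noun}; 2:shoitut {determiner,verb}; 3:shoitut {determiner,verb}; 4:theda {determiner}; 5:kras {determiner}; 6:taimaan {noun}; 7:taimaan {noun}.
Position 2: determiner is ruled out by rule 3; that leaves verb.
Position 3: determiner is ruled out by rule 3; that leaves verb.
Position 1: noun is ruled out by rule 4; that leaves determiner.
The unique satisfying tagging is: determiner verb verb determiner determiner noun noun.
Check: rule 1 satisfied; rule 2 satisfied; rule 3 satisfied; rule 4 satisfied.

determiner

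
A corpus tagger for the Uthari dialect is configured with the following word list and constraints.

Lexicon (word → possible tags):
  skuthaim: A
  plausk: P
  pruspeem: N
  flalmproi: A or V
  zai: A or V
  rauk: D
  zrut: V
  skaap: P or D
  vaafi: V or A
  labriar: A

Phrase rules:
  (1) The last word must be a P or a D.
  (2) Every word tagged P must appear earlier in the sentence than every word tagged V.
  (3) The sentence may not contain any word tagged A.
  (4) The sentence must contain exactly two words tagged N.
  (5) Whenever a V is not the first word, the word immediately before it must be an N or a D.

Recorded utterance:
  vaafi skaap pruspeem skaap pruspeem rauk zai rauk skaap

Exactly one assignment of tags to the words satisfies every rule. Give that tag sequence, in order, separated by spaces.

Candidates per position — 1:vaafi {V,A}; 2:skaap {P,D}; 3:pruspeem {N}; 4:skaap {P,D}; 5:pruspeem {N}; 6:rauk {D}; 7:zai {A,V}; 8:rauk {D}; 9:skaap {P,D}.
Position 1: tagging it A would leave rule 3 unsatisfiable, so it must be V.
Position 2: tagging it P would leave rule 2 unsatisfiable, so it must be D.
Position 4: tagging it P would leave rule 2 unsatisfiable, so it must be D.
Position 7: tagging it A would leave rule 3 unsatisfiable, so it must be V.
Position 9: tagging it P would leave rule 2 unsatisfiable, so it must be D.
The only consistent sequence is: V D N D N D V D D.
Verifying each rule — rule 1 holds; rule 2 holds; rule 3 holds; rule 4 holds; rule 5 holds.

V D N D N D V D D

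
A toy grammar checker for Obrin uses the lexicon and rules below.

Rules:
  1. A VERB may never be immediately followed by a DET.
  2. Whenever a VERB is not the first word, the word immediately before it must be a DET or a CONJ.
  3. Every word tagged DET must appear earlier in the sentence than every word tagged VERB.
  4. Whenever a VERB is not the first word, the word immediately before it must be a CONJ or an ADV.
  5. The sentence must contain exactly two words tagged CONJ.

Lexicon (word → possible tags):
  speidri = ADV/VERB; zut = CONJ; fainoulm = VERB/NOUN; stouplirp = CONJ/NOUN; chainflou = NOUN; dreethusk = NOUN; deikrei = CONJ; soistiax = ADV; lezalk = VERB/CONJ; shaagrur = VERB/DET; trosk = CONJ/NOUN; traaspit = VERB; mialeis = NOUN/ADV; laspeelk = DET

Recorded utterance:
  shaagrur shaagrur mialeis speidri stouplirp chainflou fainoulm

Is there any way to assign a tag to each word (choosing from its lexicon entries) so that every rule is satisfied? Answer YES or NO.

Candidates per position — 1:shaagrur {VERB,DET}; 2:shaagrur {VERB,DET}; 3:mialeis {NOUN,ADV}; 4:speidri {ADV,VERB}; 5:stouplirp {CONJ,NOUN}; 6:chainflou {NOUN}; 7:fainoulm {VERB,NOUN}.
Rule 5 cannot be satisfied by any choice of tags from the lexicon.
So there is no consistent tagging.

NO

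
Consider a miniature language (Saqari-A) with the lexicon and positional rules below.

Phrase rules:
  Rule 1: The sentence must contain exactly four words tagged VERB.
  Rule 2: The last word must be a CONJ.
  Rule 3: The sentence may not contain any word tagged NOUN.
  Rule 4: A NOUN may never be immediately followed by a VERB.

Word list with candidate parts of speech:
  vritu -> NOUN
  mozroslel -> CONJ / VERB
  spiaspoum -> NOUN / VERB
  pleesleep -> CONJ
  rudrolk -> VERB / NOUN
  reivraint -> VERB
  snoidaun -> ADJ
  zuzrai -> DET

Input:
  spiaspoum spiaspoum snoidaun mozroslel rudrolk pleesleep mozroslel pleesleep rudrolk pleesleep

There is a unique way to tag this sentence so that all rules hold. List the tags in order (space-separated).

VERB VERB ADJ CONJ VERB CONJ CONJ CONJ VERB CONJ

Candidates per position — 1:spiaspoum {NOUN,VERB}; 2:spiaspoum {NOUN,VERB}; 3:snoidaun {ADJ}; 4:mozroslel {CONJ,VERB}; 5:rudrolk {VERB,NOUN}; 6:pleesleep {CONJ}; 7:mozroslel {CONJ,VERB}; 8:pleesleep {CONJ}; 9:rudrolk {VERB,NOUN}; 10:pleesleep {CONJ}.
If word 1 were NOUN, no tagging could satisfy rule 3; so word 1 is VERB.
If word 2 were NOUN, no tagging could satisfy rule 3; so word 2 is VERB.
If word 5 were NOUN, no tagging could satisfy rule 3; so word 5 is VERB.
If word 9 were NOUN, no tagging could satisfy rule 3; so word 9 is VERB.
If word 4 were VERB, no tagging could satisfy rule 1; so word 4 is CONJ.
If word 7 were VERB, no tagging could satisfy rule 1; so word 7 is CONJ.
That leaves exactly one tagging: VERB VERB ADJ CONJ VERB CONJ CONJ CONJ VERB CONJ.
Rule-by-rule: rule 1 ✓; rule 2 ✓; rule 3 ✓; rule 4 ✓.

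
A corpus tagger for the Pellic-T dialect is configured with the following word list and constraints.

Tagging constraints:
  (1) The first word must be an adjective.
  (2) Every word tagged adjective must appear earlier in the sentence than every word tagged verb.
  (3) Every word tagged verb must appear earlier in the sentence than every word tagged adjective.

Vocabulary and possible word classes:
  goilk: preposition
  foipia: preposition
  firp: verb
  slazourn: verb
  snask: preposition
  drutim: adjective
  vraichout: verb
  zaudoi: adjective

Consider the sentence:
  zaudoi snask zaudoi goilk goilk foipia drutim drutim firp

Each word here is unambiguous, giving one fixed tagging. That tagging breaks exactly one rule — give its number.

3

Fixed tagging: adjective preposition adjective preposition preposition preposition adjective adjective verb.
Checking each rule: R1 holds, R2 holds, R3 violated.
Only rule 3 fails.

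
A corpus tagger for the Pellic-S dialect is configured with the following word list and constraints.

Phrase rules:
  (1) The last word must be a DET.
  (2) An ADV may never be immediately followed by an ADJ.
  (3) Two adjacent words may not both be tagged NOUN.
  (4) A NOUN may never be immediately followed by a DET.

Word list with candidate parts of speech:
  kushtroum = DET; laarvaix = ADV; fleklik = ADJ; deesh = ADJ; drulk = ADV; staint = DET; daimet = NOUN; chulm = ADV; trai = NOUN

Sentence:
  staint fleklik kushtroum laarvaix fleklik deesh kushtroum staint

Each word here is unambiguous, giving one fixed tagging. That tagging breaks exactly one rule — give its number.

2

Fixed tagging: DET ADJ DET ADV ADJ ADJ DET DET.
Checking each rule: R1 pass, R2 fail, R3 pass, R4 pass.
Only rule 2 fails.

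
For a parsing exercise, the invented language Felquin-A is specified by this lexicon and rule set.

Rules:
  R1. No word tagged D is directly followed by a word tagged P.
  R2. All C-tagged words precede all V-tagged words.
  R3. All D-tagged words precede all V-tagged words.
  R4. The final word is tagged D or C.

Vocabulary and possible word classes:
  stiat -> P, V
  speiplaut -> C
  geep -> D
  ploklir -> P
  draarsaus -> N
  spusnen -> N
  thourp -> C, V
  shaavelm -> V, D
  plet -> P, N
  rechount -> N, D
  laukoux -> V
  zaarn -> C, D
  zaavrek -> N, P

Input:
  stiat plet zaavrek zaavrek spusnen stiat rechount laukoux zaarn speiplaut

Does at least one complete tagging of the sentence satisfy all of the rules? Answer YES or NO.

NO

Candidates per position — 1:stiat {P,V}; 2:plet {P,N}; 3:zaavrek {N,P}; 4:zaavrek {N,P}; 5:spusnen {N}; 6:stiat {P,V}; 7:rechount {N,D}; 8:laukoux {V}; 9:zaarn {C,D}; 10:speiplaut {C}.
Rule 2 cannot be satisfied by any choice of tags from the lexicon.
So there is no consistent tagging.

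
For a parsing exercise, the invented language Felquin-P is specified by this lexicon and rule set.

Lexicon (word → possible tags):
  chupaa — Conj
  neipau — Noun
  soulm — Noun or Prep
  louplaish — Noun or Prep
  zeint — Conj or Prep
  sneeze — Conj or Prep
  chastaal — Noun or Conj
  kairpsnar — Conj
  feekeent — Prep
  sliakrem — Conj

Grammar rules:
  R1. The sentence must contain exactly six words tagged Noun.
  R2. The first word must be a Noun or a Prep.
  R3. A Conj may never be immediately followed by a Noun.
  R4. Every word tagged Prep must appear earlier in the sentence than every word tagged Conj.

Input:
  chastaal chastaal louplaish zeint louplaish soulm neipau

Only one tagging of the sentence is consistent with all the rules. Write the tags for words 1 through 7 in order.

Noun Noun Noun Prep Noun Noun Noun

Candidates per position — 1:chastaal {Noun,Conj}; 2:chastaal {Noun,Conj}; 3:louplaish {Noun,Prep}; 4:zeint {Conj,Prep}; 5:louplaish {Noun,Prep}; 6:soulm {Noun,Prep}; 7:neipau {Noun}.
At position 1, choosing Conj makes rule 1 impossible to satisfy; hence Noun.
At position 2, choosing Conj makes rule 1 impossible to satisfy; hence Noun.
At position 3, choosing Prep makes rule 1 impossible to satisfy; hence Noun.
At position 5, choosing Prep makes rule 1 impossible to satisfy; hence Noun.
At position 6, choosing Prep makes rule 1 impossible to satisfy; hence Noun.
At position 4, choosing Conj makes rule 3 impossible to satisfy; hence Prep.
The unique satisfying tagging is: Noun Noun Noun Prep Noun Noun Noun.
Check: rule 1 satisfied; rule 2 satisfied; rule 3 satisfied; rule 4 satisfied.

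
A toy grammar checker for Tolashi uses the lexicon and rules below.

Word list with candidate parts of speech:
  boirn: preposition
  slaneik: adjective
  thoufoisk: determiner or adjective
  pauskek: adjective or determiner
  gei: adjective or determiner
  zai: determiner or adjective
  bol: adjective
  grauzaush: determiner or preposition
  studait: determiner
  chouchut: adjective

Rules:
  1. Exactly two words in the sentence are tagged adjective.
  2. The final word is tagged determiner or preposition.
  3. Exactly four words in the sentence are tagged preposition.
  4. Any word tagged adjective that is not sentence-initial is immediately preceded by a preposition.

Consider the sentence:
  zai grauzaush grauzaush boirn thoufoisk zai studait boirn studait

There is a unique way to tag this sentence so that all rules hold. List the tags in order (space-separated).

Candidates per position — 1:zai {determiner,adjective}; 2:grauzaush {determiner,preposition}; 3:grauzaush {determiner,preposition}; 4:boirn {preposition}; 5:thoufoisk {determiner,adjective}; 6:zai {determiner,adjective}; 7:studait {determiner}; 8:boirn {preposition}; 9:studait {determiner}.
Position 2: determiner is ruled out by rule 3; that leaves preposition.
Position 3: determiner is ruled out by rule 3; that leaves preposition.
Position 6: adjective is ruled out by rule 4; that leaves determiner.
Position 1: determiner is ruled out by rule 1; that leaves adjective.
Position 5: determiner is ruled out by rule 1; that leaves adjective.
The only consistent sequence is: adjective preposition preposition preposition adjective determiner determiner preposition determiner.
Checking: rule 1 ✓; rule 2 ✓; rule 3 ✓; rule 4 ✓.

adjective preposition preposition preposition adjective determiner determiner preposition determiner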